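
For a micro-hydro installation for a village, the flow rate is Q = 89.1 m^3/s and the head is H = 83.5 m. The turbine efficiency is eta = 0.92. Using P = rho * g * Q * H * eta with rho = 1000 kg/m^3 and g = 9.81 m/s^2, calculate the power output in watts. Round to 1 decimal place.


Apply the hydropower formula P = rho * g * Q * H * eta
rho * g = 1000 * 9.81 = 9810.0
P = 9810.0 * 89.1 * 83.5 * 0.92
P = 67146134.2 W

67146134.2


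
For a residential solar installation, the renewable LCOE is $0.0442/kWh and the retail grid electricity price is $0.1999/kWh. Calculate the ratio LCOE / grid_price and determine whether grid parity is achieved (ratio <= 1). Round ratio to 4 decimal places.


Compare LCOE to grid price:
  LCOE = $0.0442/kWh, Grid price = $0.1999/kWh
  Ratio = LCOE / grid_price = 0.0442 / 0.1999 = 0.2211
  Grid parity achieved (ratio <= 1)? yes

0.2211


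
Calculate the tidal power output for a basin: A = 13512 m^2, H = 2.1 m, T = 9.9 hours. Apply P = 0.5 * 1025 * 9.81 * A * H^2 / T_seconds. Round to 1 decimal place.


Convert period to seconds: T = 9.9 * 3600 = 35640.0 s
H^2 = 2.1^2 = 4.41
P = 0.5 * rho * g * A * H^2 / T
P = 0.5 * 1025 * 9.81 * 13512 * 4.41 / 35640.0
P = 8405.9 W

8405.9


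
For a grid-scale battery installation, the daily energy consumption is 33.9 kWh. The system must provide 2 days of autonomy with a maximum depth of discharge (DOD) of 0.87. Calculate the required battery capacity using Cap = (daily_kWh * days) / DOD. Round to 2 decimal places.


Total energy needed = daily * days = 33.9 * 2 = 67.8 kWh
Account for depth of discharge:
  Cap = total_energy / DOD = 67.8 / 0.87
  Cap = 77.93 kWh

77.93


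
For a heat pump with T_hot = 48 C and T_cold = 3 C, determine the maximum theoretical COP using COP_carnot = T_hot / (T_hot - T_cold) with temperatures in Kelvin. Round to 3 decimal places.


Convert to Kelvin:
  T_hot = 48 + 273.15 = 321.15 K
  T_cold = 3 + 273.15 = 276.15 K
Apply Carnot COP formula:
  COP = T_hot_K / (T_hot_K - T_cold_K) = 321.15 / 45.0
  COP = 7.137

7.137


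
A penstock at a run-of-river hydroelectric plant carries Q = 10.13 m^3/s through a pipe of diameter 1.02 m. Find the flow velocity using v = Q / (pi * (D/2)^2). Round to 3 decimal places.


Compute pipe cross-sectional area:
  A = pi * (D/2)^2 = pi * (1.02/2)^2 = 0.8171 m^2
Calculate velocity:
  v = Q / A = 10.13 / 0.8171
  v = 12.397 m/s

12.397


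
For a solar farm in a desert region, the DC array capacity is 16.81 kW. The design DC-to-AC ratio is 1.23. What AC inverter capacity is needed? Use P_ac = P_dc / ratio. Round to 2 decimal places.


The inverter AC capacity is determined by the DC/AC ratio.
Given: P_dc = 16.81 kW, DC/AC ratio = 1.23
P_ac = P_dc / ratio = 16.81 / 1.23
P_ac = 13.67 kW

13.67


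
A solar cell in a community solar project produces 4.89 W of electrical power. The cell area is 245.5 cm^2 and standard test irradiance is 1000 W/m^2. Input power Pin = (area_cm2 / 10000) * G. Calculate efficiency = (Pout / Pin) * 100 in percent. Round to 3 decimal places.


First compute the input power:
  Pin = area_cm2 / 10000 * G = 245.5 / 10000 * 1000 = 24.55 W
Then compute efficiency:
  Efficiency = (Pout / Pin) * 100 = (4.89 / 24.55) * 100
  Efficiency = 19.919%

19.919


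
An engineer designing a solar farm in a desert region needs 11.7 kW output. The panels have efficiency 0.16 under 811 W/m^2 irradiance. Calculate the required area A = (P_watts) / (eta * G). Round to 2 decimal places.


Convert target power to watts: P = 11.7 * 1000 = 11700.0 W
Compute denominator: eta * G = 0.16 * 811 = 129.76
Required area A = P / (eta * G) = 11700.0 / 129.76
A = 90.17 m^2

90.17


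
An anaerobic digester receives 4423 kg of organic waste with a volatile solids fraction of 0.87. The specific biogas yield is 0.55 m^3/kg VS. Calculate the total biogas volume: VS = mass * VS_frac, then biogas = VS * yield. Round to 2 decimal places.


Compute volatile solids:
  VS = mass * VS_fraction = 4423 * 0.87 = 3848.01 kg
Calculate biogas volume:
  Biogas = VS * specific_yield = 3848.01 * 0.55
  Biogas = 2116.41 m^3

2116.41


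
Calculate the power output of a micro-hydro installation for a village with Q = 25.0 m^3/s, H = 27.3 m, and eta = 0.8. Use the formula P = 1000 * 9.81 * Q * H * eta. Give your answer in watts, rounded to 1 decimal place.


Apply the hydropower formula P = rho * g * Q * H * eta
rho * g = 1000 * 9.81 = 9810.0
P = 9810.0 * 25.0 * 27.3 * 0.8
P = 5356260.0 W

5356260.0


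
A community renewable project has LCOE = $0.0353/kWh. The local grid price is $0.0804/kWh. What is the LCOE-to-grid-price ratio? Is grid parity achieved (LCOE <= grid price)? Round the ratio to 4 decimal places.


Compare LCOE to grid price:
  LCOE = $0.0353/kWh, Grid price = $0.0804/kWh
  Ratio = LCOE / grid_price = 0.0353 / 0.0804 = 0.4391
  Grid parity achieved (ratio <= 1)? yes

0.4391


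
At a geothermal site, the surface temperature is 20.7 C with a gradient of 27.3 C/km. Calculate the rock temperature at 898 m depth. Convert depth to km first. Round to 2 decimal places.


Convert depth to km: 898 / 1000 = 0.898 km
Temperature increase = gradient * depth_km = 27.3 * 0.898 = 24.52 C
Temperature at depth = T_surface + delta_T = 20.7 + 24.52
T = 45.22 C

45.22


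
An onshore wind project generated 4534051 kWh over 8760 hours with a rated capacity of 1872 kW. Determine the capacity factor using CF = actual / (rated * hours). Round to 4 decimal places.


Capacity factor = actual output / maximum possible output
Maximum possible = rated * hours = 1872 * 8760 = 16398720 kWh
CF = 4534051 / 16398720
CF = 0.2765

0.2765


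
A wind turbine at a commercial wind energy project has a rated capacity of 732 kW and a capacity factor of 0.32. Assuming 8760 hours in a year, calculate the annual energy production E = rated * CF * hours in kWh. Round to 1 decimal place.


Annual energy = rated_kW * capacity_factor * hours_per_year
Given: P_rated = 732 kW, CF = 0.32, hours = 8760
E = 732 * 0.32 * 8760
E = 2051942.4 kWh

2051942.4


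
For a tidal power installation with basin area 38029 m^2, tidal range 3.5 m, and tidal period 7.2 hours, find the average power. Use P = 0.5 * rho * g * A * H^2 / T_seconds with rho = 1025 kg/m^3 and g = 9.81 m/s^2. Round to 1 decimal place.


Convert period to seconds: T = 7.2 * 3600 = 25920.0 s
H^2 = 3.5^2 = 12.25
P = 0.5 * rho * g * A * H^2 / T
P = 0.5 * 1025 * 9.81 * 38029 * 12.25 / 25920.0
P = 90360.6 W

90360.6


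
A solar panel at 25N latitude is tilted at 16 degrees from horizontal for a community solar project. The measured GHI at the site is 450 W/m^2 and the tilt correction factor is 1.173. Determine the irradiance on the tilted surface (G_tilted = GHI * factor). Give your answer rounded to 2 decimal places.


Identify the given values:
  GHI = 450 W/m^2, tilt correction factor = 1.173
Apply the formula G_tilted = GHI * factor:
  G_tilted = 450 * 1.173
  G_tilted = 527.85 W/m^2

527.85


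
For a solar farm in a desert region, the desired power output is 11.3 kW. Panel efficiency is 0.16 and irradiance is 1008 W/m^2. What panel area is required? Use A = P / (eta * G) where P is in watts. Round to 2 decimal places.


Convert target power to watts: P = 11.3 * 1000 = 11300.0 W
Compute denominator: eta * G = 0.16 * 1008 = 161.28
Required area A = P / (eta * G) = 11300.0 / 161.28
A = 70.06 m^2

70.06


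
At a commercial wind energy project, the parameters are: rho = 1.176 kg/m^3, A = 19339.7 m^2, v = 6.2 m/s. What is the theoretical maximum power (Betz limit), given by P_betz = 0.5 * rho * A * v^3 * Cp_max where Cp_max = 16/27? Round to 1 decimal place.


The Betz coefficient Cp_max = 16/27 = 0.5926
v^3 = 6.2^3 = 238.328
P_betz = 0.5 * rho * A * v^3 * Cp_max
P_betz = 0.5 * 1.176 * 19339.7 * 238.328 * 0.5926
P_betz = 1606047.4 W

1606047.4


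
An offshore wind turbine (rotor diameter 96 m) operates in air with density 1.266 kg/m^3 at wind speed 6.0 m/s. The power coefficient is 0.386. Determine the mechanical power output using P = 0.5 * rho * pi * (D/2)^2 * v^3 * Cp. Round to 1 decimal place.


Step 1 -- Compute swept area:
  A = pi * (D/2)^2 = pi * (96/2)^2 = 7238.23 m^2
Step 2 -- Apply wind power equation:
  P = 0.5 * rho * A * v^3 * Cp
  v^3 = 6.0^3 = 216.0
  P = 0.5 * 1.266 * 7238.23 * 216.0 * 0.386
  P = 382012.1 W

382012.1


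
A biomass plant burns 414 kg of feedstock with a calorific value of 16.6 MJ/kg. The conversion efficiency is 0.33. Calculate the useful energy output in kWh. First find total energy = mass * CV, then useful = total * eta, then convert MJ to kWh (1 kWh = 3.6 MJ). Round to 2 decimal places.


Total energy = mass * CV = 414 * 16.6 = 6872.4 MJ
Useful energy = total * eta = 6872.4 * 0.33 = 2267.89 MJ
Convert to kWh: 2267.89 / 3.6
Useful energy = 629.97 kWh

629.97


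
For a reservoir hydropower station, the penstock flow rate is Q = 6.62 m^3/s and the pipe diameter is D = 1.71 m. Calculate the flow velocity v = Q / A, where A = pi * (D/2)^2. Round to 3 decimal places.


Compute pipe cross-sectional area:
  A = pi * (D/2)^2 = pi * (1.71/2)^2 = 2.2966 m^2
Calculate velocity:
  v = Q / A = 6.62 / 2.2966
  v = 2.883 m/s

2.883


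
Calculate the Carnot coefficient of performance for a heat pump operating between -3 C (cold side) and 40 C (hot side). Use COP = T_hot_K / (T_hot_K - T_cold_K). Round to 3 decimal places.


Convert to Kelvin:
  T_hot = 40 + 273.15 = 313.15 K
  T_cold = -3 + 273.15 = 270.15 K
Apply Carnot COP formula:
  COP = T_hot_K / (T_hot_K - T_cold_K) = 313.15 / 43.0
  COP = 7.283

7.283


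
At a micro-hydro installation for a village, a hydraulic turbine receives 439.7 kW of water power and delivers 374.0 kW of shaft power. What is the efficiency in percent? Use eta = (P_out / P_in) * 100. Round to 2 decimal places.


Turbine efficiency = (output power / input power) * 100
eta = (374.0 / 439.7) * 100
eta = 85.06%

85.06


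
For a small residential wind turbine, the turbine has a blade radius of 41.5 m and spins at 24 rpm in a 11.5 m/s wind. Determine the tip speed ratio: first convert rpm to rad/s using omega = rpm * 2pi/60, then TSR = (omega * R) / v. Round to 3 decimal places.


Convert rotational speed to rad/s:
  omega = 24 * 2 * pi / 60 = 2.5133 rad/s
Compute tip speed:
  v_tip = omega * R = 2.5133 * 41.5 = 104.301 m/s
Tip speed ratio:
  TSR = v_tip / v_wind = 104.301 / 11.5 = 9.070

9.070


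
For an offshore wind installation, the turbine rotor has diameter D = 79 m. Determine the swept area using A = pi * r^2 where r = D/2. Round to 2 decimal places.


Compute the rotor radius:
  r = D / 2 = 79 / 2 = 39.5 m
Calculate swept area:
  A = pi * r^2 = pi * 39.5^2
  A = 4901.67 m^2

4901.67


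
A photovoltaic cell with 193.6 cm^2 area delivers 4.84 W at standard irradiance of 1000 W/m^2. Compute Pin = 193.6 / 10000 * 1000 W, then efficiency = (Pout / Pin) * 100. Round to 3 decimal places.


First compute the input power:
  Pin = area_cm2 / 10000 * G = 193.6 / 10000 * 1000 = 19.36 W
Then compute efficiency:
  Efficiency = (Pout / Pin) * 100 = (4.84 / 19.36) * 100
  Efficiency = 25.000%

25.000


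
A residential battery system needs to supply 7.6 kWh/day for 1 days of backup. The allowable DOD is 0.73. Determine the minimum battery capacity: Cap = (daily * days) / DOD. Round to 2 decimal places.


Total energy needed = daily * days = 7.6 * 1 = 7.6 kWh
Account for depth of discharge:
  Cap = total_energy / DOD = 7.6 / 0.73
  Cap = 10.41 kWh

10.41


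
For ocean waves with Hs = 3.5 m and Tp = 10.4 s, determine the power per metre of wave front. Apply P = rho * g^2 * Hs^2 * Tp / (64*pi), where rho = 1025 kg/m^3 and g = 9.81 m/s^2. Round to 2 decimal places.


Apply wave power formula:
  g^2 = 9.81^2 = 96.2361
  Hs^2 = 3.5^2 = 12.25
  Numerator = rho * g^2 * Hs^2 * Tp = 1025 * 96.2361 * 12.25 * 10.4 = 12566991.12
  Denominator = 64 * pi = 201.0619
  P = 12566991.12 / 201.0619 = 62503.09 W/m

62503.09


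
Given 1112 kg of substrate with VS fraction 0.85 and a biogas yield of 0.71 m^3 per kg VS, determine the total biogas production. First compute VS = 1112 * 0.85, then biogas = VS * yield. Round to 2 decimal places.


Compute volatile solids:
  VS = mass * VS_fraction = 1112 * 0.85 = 945.2 kg
Calculate biogas volume:
  Biogas = VS * specific_yield = 945.2 * 0.71
  Biogas = 671.09 m^3

671.09


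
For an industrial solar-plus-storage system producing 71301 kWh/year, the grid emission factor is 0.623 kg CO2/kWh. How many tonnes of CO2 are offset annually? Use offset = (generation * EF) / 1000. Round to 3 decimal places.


CO2 offset in kg = generation * emission_factor
CO2 offset = 71301 * 0.623 = 44420.52 kg
Convert to tonnes:
  CO2 offset = 44420.52 / 1000 = 44.421 tonnes

44.421


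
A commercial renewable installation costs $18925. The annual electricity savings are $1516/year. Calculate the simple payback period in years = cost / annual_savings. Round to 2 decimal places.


Simple payback period = initial cost / annual savings
Payback = 18925 / 1516
Payback = 12.48 years

12.48


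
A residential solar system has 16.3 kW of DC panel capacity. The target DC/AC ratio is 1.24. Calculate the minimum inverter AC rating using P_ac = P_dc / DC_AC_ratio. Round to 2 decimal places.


The inverter AC capacity is determined by the DC/AC ratio.
Given: P_dc = 16.3 kW, DC/AC ratio = 1.24
P_ac = P_dc / ratio = 16.3 / 1.24
P_ac = 13.15 kW

13.15


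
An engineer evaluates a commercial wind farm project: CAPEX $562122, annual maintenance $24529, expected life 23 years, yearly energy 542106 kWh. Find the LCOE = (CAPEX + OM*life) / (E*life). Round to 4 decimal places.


Total cost = CAPEX + OM * lifetime = 562122 + 24529 * 23 = 562122 + 564167 = 1126289
Total generation = annual * lifetime = 542106 * 23 = 12468438 kWh
LCOE = 1126289 / 12468438
LCOE = 0.0903 $/kWh

0.0903


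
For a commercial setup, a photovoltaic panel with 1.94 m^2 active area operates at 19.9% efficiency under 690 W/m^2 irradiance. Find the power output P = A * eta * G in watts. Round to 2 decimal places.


Use the solar power formula P = A * eta * G.
Given: A = 1.94 m^2, eta = 0.199, G = 690 W/m^2
P = 1.94 * 0.199 * 690
P = 266.38 W

266.38


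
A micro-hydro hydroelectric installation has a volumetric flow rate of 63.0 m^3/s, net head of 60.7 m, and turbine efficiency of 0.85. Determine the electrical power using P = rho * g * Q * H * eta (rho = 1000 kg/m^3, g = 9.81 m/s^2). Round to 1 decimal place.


Apply the hydropower formula P = rho * g * Q * H * eta
rho * g = 1000 * 9.81 = 9810.0
P = 9810.0 * 63.0 * 60.7 * 0.85
P = 31887257.9 W

31887257.9


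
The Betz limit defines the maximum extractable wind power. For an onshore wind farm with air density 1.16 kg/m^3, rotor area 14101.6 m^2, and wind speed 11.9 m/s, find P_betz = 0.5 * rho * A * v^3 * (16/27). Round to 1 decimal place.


The Betz coefficient Cp_max = 16/27 = 0.5926
v^3 = 11.9^3 = 1685.159
P_betz = 0.5 * rho * A * v^3 * Cp_max
P_betz = 0.5 * 1.16 * 14101.6 * 1685.159 * 0.5926
P_betz = 8167581.7 W

8167581.7


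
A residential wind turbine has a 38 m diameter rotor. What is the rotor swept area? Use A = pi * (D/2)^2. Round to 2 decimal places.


Compute the rotor radius:
  r = D / 2 = 38 / 2 = 19.0 m
Calculate swept area:
  A = pi * r^2 = pi * 19.0^2
  A = 1134.11 m^2

1134.11


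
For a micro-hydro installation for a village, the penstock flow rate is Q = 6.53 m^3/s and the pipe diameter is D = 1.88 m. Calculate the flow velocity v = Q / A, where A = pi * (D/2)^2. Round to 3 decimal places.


Compute pipe cross-sectional area:
  A = pi * (D/2)^2 = pi * (1.88/2)^2 = 2.7759 m^2
Calculate velocity:
  v = Q / A = 6.53 / 2.7759
  v = 2.352 m/s

2.352


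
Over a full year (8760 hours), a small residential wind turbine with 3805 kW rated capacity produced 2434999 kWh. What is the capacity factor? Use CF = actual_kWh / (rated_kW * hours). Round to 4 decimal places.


Capacity factor = actual output / maximum possible output
Maximum possible = rated * hours = 3805 * 8760 = 33331800 kWh
CF = 2434999 / 33331800
CF = 0.0731

0.0731


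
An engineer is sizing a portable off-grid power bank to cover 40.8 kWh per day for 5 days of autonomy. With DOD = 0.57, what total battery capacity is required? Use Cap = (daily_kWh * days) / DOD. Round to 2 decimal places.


Total energy needed = daily * days = 40.8 * 5 = 204.0 kWh
Account for depth of discharge:
  Cap = total_energy / DOD = 204.0 / 0.57
  Cap = 357.89 kWh

357.89


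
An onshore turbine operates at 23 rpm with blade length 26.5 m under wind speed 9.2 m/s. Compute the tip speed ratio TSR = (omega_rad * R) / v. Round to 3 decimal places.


Convert rotational speed to rad/s:
  omega = 23 * 2 * pi / 60 = 2.4086 rad/s
Compute tip speed:
  v_tip = omega * R = 2.4086 * 26.5 = 63.827 m/s
Tip speed ratio:
  TSR = v_tip / v_wind = 63.827 / 9.2 = 6.938

6.938


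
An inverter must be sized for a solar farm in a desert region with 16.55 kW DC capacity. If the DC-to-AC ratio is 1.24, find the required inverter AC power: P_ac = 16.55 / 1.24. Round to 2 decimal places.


The inverter AC capacity is determined by the DC/AC ratio.
Given: P_dc = 16.55 kW, DC/AC ratio = 1.24
P_ac = P_dc / ratio = 16.55 / 1.24
P_ac = 13.35 kW

13.35


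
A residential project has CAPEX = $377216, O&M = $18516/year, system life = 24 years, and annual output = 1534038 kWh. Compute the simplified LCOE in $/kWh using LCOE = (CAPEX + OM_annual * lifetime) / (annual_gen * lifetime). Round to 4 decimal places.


Total cost = CAPEX + OM * lifetime = 377216 + 18516 * 24 = 377216 + 444384 = 821600
Total generation = annual * lifetime = 1534038 * 24 = 36816912 kWh
LCOE = 821600 / 36816912
LCOE = 0.0223 $/kWh

0.0223


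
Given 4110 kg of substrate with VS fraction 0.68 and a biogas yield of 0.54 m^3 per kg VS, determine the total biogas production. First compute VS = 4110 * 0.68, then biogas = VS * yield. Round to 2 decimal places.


Compute volatile solids:
  VS = mass * VS_fraction = 4110 * 0.68 = 2794.8 kg
Calculate biogas volume:
  Biogas = VS * specific_yield = 2794.8 * 0.54
  Biogas = 1509.19 m^3

1509.19


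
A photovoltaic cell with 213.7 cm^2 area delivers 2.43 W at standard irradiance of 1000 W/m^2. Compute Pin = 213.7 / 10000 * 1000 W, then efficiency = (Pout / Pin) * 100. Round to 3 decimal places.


First compute the input power:
  Pin = area_cm2 / 10000 * G = 213.7 / 10000 * 1000 = 21.37 W
Then compute efficiency:
  Efficiency = (Pout / Pin) * 100 = (2.43 / 21.37) * 100
  Efficiency = 11.371%

11.371


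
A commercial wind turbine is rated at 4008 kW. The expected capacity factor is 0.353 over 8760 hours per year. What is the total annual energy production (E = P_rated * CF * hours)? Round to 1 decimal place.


Annual energy = rated_kW * capacity_factor * hours_per_year
Given: P_rated = 4008 kW, CF = 0.353, hours = 8760
E = 4008 * 0.353 * 8760
E = 12393858.2 kWh

12393858.2


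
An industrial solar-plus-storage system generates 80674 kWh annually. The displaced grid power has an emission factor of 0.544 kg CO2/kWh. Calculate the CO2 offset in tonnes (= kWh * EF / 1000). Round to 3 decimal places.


CO2 offset in kg = generation * emission_factor
CO2 offset = 80674 * 0.544 = 43886.66 kg
Convert to tonnes:
  CO2 offset = 43886.66 / 1000 = 43.887 tonnes

43.887


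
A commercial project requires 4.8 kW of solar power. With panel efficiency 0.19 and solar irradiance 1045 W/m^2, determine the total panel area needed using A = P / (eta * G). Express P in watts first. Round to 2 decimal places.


Convert target power to watts: P = 4.8 * 1000 = 4800.0 W
Compute denominator: eta * G = 0.19 * 1045 = 198.55
Required area A = P / (eta * G) = 4800.0 / 198.55
A = 24.18 m^2

24.18


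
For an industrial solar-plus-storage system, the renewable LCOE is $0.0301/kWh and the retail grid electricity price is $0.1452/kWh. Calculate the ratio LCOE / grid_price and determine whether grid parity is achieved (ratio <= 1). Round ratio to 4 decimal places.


Compare LCOE to grid price:
  LCOE = $0.0301/kWh, Grid price = $0.1452/kWh
  Ratio = LCOE / grid_price = 0.0301 / 0.1452 = 0.2073
  Grid parity achieved (ratio <= 1)? yes

0.2073


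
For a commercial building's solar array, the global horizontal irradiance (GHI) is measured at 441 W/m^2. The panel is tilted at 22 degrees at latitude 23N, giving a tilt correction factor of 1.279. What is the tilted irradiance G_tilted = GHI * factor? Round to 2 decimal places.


Identify the given values:
  GHI = 441 W/m^2, tilt correction factor = 1.279
Apply the formula G_tilted = GHI * factor:
  G_tilted = 441 * 1.279
  G_tilted = 564.04 W/m^2

564.04


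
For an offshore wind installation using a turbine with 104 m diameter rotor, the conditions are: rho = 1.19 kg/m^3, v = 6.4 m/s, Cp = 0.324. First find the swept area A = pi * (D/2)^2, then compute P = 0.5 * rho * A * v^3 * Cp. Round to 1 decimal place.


Step 1 -- Compute swept area:
  A = pi * (D/2)^2 = pi * (104/2)^2 = 8494.87 m^2
Step 2 -- Apply wind power equation:
  P = 0.5 * rho * A * v^3 * Cp
  v^3 = 6.4^3 = 262.144
  P = 0.5 * 1.19 * 8494.87 * 262.144 * 0.324
  P = 429297.6 W

429297.6


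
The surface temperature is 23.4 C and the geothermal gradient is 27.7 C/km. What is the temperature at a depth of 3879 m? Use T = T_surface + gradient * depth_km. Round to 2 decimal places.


Convert depth to km: 3879 / 1000 = 3.879 km
Temperature increase = gradient * depth_km = 27.7 * 3.879 = 107.45 C
Temperature at depth = T_surface + delta_T = 23.4 + 107.45
T = 130.85 C

130.85


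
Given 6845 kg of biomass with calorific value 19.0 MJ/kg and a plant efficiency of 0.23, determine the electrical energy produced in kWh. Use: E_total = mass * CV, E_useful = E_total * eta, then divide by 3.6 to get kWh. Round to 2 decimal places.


Total energy = mass * CV = 6845 * 19.0 = 130055.0 MJ
Useful energy = total * eta = 130055.0 * 0.23 = 29912.65 MJ
Convert to kWh: 29912.65 / 3.6
Useful energy = 8309.07 kWh

8309.07


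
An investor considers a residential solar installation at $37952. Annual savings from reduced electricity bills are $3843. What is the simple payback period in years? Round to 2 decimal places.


Simple payback period = initial cost / annual savings
Payback = 37952 / 3843
Payback = 9.88 years

9.88


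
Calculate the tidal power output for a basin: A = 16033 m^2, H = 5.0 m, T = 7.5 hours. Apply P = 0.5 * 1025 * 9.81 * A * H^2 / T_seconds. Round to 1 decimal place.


Convert period to seconds: T = 7.5 * 3600 = 27000.0 s
H^2 = 5.0^2 = 25.0
P = 0.5 * rho * g * A * H^2 / T
P = 0.5 * 1025 * 9.81 * 16033 * 25.0 / 27000.0
P = 74637.0 W

74637.0


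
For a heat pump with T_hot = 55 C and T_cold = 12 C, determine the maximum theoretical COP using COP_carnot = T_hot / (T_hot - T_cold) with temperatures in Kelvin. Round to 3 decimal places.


Convert to Kelvin:
  T_hot = 55 + 273.15 = 328.15 K
  T_cold = 12 + 273.15 = 285.15 K
Apply Carnot COP formula:
  COP = T_hot_K / (T_hot_K - T_cold_K) = 328.15 / 43.0
  COP = 7.631

7.631


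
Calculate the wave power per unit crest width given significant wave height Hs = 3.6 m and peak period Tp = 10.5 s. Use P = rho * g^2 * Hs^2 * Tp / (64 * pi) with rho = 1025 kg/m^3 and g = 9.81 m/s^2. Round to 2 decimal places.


Apply wave power formula:
  g^2 = 9.81^2 = 96.2361
  Hs^2 = 3.6^2 = 12.96
  Numerator = rho * g^2 * Hs^2 * Tp = 1025 * 96.2361 * 12.96 * 10.5 = 13423203.7
  Denominator = 64 * pi = 201.0619
  P = 13423203.7 / 201.0619 = 66761.54 W/m

66761.54


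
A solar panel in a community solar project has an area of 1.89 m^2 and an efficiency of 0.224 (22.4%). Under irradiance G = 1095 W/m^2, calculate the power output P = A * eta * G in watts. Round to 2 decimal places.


Use the solar power formula P = A * eta * G.
Given: A = 1.89 m^2, eta = 0.224, G = 1095 W/m^2
P = 1.89 * 0.224 * 1095
P = 463.58 W

463.58


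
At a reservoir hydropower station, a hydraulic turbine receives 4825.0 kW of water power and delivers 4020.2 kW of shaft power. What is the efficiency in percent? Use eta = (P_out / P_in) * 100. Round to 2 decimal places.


Turbine efficiency = (output power / input power) * 100
eta = (4020.2 / 4825.0) * 100
eta = 83.32%

83.32


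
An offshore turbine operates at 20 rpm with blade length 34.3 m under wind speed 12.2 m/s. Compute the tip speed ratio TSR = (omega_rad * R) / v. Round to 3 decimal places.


Convert rotational speed to rad/s:
  omega = 20 * 2 * pi / 60 = 2.0944 rad/s
Compute tip speed:
  v_tip = omega * R = 2.0944 * 34.3 = 71.838 m/s
Tip speed ratio:
  TSR = v_tip / v_wind = 71.838 / 12.2 = 5.888

5.888


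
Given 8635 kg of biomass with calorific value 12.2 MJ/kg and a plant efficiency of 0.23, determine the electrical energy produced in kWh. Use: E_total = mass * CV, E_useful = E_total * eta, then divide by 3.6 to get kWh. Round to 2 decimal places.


Total energy = mass * CV = 8635 * 12.2 = 105347.0 MJ
Useful energy = total * eta = 105347.0 * 0.23 = 24229.81 MJ
Convert to kWh: 24229.81 / 3.6
Useful energy = 6730.50 kWh

6730.50


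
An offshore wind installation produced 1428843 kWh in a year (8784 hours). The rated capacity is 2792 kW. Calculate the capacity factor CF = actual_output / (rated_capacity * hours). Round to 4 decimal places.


Capacity factor = actual output / maximum possible output
Maximum possible = rated * hours = 2792 * 8784 = 24524928 kWh
CF = 1428843 / 24524928
CF = 0.0583

0.0583


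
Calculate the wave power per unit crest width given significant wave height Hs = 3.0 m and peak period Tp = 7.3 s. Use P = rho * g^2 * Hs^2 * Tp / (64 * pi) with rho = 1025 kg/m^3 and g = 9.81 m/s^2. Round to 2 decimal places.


Apply wave power formula:
  g^2 = 9.81^2 = 96.2361
  Hs^2 = 3.0^2 = 9.0
  Numerator = rho * g^2 * Hs^2 * Tp = 1025 * 96.2361 * 9.0 * 7.3 = 6480779.56
  Denominator = 64 * pi = 201.0619
  P = 6480779.56 / 201.0619 = 32232.75 W/m

32232.75


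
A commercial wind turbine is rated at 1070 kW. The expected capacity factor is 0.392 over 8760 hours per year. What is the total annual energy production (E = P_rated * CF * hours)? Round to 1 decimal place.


Annual energy = rated_kW * capacity_factor * hours_per_year
Given: P_rated = 1070 kW, CF = 0.392, hours = 8760
E = 1070 * 0.392 * 8760
E = 3674294.4 kWh

3674294.4


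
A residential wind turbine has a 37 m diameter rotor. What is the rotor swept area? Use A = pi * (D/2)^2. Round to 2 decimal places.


Compute the rotor radius:
  r = D / 2 = 37 / 2 = 18.5 m
Calculate swept area:
  A = pi * r^2 = pi * 18.5^2
  A = 1075.21 m^2

1075.21


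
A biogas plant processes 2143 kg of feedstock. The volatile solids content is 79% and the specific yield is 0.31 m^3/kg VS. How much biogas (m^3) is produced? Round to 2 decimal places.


Compute volatile solids:
  VS = mass * VS_fraction = 2143 * 0.79 = 1692.97 kg
Calculate biogas volume:
  Biogas = VS * specific_yield = 1692.97 * 0.31
  Biogas = 524.82 m^3

524.82


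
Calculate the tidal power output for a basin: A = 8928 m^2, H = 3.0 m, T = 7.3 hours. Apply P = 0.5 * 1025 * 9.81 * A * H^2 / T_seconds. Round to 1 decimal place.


Convert period to seconds: T = 7.3 * 3600 = 26280.0 s
H^2 = 3.0^2 = 9.0
P = 0.5 * rho * g * A * H^2 / T
P = 0.5 * 1025 * 9.81 * 8928 * 9.0 / 26280.0
P = 15372.1 W

15372.1


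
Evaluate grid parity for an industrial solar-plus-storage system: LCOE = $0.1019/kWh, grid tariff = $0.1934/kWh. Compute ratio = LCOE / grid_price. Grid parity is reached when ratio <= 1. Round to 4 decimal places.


Compare LCOE to grid price:
  LCOE = $0.1019/kWh, Grid price = $0.1934/kWh
  Ratio = LCOE / grid_price = 0.1019 / 0.1934 = 0.5269
  Grid parity achieved (ratio <= 1)? yes

0.5269


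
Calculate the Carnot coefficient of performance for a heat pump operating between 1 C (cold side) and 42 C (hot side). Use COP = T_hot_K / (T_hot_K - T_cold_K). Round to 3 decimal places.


Convert to Kelvin:
  T_hot = 42 + 273.15 = 315.15 K
  T_cold = 1 + 273.15 = 274.15 K
Apply Carnot COP formula:
  COP = T_hot_K / (T_hot_K - T_cold_K) = 315.15 / 41.0
  COP = 7.687

7.687


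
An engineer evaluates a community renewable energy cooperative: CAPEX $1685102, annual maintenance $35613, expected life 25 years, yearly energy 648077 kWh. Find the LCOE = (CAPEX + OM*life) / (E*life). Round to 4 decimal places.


Total cost = CAPEX + OM * lifetime = 1685102 + 35613 * 25 = 1685102 + 890325 = 2575427
Total generation = annual * lifetime = 648077 * 25 = 16201925 kWh
LCOE = 2575427 / 16201925
LCOE = 0.1590 $/kWh

0.1590


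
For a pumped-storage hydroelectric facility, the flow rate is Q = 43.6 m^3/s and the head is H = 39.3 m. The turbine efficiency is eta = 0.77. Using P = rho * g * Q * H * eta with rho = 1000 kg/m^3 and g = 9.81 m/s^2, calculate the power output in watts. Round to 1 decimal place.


Apply the hydropower formula P = rho * g * Q * H * eta
rho * g = 1000 * 9.81 = 9810.0
P = 9810.0 * 43.6 * 39.3 * 0.77
P = 12943113.9 W

12943113.9


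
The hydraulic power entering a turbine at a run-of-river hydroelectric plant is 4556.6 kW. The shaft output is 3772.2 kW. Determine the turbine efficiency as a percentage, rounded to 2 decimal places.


Turbine efficiency = (output power / input power) * 100
eta = (3772.2 / 4556.6) * 100
eta = 82.79%

82.79


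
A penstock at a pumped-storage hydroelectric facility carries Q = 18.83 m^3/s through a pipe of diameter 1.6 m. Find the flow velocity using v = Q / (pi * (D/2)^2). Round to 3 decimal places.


Compute pipe cross-sectional area:
  A = pi * (D/2)^2 = pi * (1.6/2)^2 = 2.0106 m^2
Calculate velocity:
  v = Q / A = 18.83 / 2.0106
  v = 9.365 m/s

9.365


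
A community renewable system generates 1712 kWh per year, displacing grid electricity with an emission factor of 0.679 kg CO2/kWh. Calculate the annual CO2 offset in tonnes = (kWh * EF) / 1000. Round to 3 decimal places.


CO2 offset in kg = generation * emission_factor
CO2 offset = 1712 * 0.679 = 1162.45 kg
Convert to tonnes:
  CO2 offset = 1162.45 / 1000 = 1.162 tonnes

1.162


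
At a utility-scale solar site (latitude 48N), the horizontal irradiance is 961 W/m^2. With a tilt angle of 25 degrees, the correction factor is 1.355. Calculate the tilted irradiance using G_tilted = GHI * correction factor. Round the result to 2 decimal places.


Identify the given values:
  GHI = 961 W/m^2, tilt correction factor = 1.355
Apply the formula G_tilted = GHI * factor:
  G_tilted = 961 * 1.355
  G_tilted = 1302.16 W/m^2

1302.16


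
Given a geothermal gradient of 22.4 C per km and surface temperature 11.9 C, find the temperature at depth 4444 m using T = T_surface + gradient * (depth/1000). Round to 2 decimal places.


Convert depth to km: 4444 / 1000 = 4.444 km
Temperature increase = gradient * depth_km = 22.4 * 4.444 = 99.55 C
Temperature at depth = T_surface + delta_T = 11.9 + 99.55
T = 111.45 C

111.45


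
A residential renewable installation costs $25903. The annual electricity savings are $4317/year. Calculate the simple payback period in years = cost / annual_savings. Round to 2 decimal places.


Simple payback period = initial cost / annual savings
Payback = 25903 / 4317
Payback = 6.00 years

6.00


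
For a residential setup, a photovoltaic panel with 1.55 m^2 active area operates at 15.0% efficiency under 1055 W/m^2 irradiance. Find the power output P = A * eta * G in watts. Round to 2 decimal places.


Use the solar power formula P = A * eta * G.
Given: A = 1.55 m^2, eta = 0.15, G = 1055 W/m^2
P = 1.55 * 0.15 * 1055
P = 245.29 W

245.29


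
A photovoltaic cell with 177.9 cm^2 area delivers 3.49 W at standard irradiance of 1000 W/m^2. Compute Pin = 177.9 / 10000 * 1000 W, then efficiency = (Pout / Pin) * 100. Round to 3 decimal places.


First compute the input power:
  Pin = area_cm2 / 10000 * G = 177.9 / 10000 * 1000 = 17.79 W
Then compute efficiency:
  Efficiency = (Pout / Pin) * 100 = (3.49 / 17.79) * 100
  Efficiency = 19.618%

19.618


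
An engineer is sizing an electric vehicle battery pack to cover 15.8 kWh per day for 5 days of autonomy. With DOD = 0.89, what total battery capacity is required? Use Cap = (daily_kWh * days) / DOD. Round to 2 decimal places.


Total energy needed = daily * days = 15.8 * 5 = 79.0 kWh
Account for depth of discharge:
  Cap = total_energy / DOD = 79.0 / 0.89
  Cap = 88.76 kWh

88.76


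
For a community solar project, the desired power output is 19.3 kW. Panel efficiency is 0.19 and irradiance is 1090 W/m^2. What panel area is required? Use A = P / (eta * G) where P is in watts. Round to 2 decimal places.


Convert target power to watts: P = 19.3 * 1000 = 19300.0 W
Compute denominator: eta * G = 0.19 * 1090 = 207.1
Required area A = P / (eta * G) = 19300.0 / 207.1
A = 93.19 m^2

93.19


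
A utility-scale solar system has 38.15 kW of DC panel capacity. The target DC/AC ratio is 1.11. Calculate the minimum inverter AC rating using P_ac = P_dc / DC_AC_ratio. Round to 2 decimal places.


The inverter AC capacity is determined by the DC/AC ratio.
Given: P_dc = 38.15 kW, DC/AC ratio = 1.11
P_ac = P_dc / ratio = 38.15 / 1.11
P_ac = 34.37 kW

34.37


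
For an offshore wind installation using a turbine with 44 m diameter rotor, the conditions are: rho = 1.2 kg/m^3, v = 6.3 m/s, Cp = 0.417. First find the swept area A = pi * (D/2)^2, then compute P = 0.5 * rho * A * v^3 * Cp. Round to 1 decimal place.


Step 1 -- Compute swept area:
  A = pi * (D/2)^2 = pi * (44/2)^2 = 1520.53 m^2
Step 2 -- Apply wind power equation:
  P = 0.5 * rho * A * v^3 * Cp
  v^3 = 6.3^3 = 250.047
  P = 0.5 * 1.2 * 1520.53 * 250.047 * 0.417
  P = 95127.1 W

95127.1


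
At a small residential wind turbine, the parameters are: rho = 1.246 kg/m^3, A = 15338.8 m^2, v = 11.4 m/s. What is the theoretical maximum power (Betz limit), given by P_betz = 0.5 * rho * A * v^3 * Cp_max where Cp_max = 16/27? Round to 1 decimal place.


The Betz coefficient Cp_max = 16/27 = 0.5926
v^3 = 11.4^3 = 1481.544
P_betz = 0.5 * rho * A * v^3 * Cp_max
P_betz = 0.5 * 1.246 * 15338.8 * 1481.544 * 0.5926
P_betz = 8389772.9 W

8389772.9


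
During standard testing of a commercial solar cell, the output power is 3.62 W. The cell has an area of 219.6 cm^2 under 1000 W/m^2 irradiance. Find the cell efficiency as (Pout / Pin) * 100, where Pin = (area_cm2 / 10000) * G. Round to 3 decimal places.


First compute the input power:
  Pin = area_cm2 / 10000 * G = 219.6 / 10000 * 1000 = 21.96 W
Then compute efficiency:
  Efficiency = (Pout / Pin) * 100 = (3.62 / 21.96) * 100
  Efficiency = 16.485%

16.485


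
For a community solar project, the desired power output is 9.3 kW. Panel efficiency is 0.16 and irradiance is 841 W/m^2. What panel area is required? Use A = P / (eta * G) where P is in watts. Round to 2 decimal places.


Convert target power to watts: P = 9.3 * 1000 = 9300.0 W
Compute denominator: eta * G = 0.16 * 841 = 134.56
Required area A = P / (eta * G) = 9300.0 / 134.56
A = 69.11 m^2

69.11


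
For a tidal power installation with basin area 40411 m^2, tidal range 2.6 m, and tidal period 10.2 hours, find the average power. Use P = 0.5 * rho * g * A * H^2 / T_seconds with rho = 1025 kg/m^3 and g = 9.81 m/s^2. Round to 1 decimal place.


Convert period to seconds: T = 10.2 * 3600 = 36720.0 s
H^2 = 2.6^2 = 6.76
P = 0.5 * rho * g * A * H^2 / T
P = 0.5 * 1025 * 9.81 * 40411 * 6.76 / 36720.0
P = 37403.0 W

37403.0


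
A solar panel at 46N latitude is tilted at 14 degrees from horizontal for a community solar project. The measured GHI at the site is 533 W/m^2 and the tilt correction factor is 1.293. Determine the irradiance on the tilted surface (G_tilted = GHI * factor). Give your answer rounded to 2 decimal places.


Identify the given values:
  GHI = 533 W/m^2, tilt correction factor = 1.293
Apply the formula G_tilted = GHI * factor:
  G_tilted = 533 * 1.293
  G_tilted = 689.17 W/m^2

689.17


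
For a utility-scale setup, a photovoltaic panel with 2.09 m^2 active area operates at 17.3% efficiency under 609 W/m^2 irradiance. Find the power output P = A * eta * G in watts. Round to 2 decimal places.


Use the solar power formula P = A * eta * G.
Given: A = 2.09 m^2, eta = 0.173, G = 609 W/m^2
P = 2.09 * 0.173 * 609
P = 220.20 W

220.20


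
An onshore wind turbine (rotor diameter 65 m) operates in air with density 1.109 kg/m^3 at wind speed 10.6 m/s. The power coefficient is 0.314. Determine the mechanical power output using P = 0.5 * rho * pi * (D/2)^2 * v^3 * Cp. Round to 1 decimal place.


Step 1 -- Compute swept area:
  A = pi * (D/2)^2 = pi * (65/2)^2 = 3318.31 m^2
Step 2 -- Apply wind power equation:
  P = 0.5 * rho * A * v^3 * Cp
  v^3 = 10.6^3 = 1191.016
  P = 0.5 * 1.109 * 3318.31 * 1191.016 * 0.314
  P = 688121.9 W

688121.9


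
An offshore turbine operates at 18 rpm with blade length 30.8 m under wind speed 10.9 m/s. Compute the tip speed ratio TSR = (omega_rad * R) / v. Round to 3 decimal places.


Convert rotational speed to rad/s:
  omega = 18 * 2 * pi / 60 = 1.885 rad/s
Compute tip speed:
  v_tip = omega * R = 1.885 * 30.8 = 58.057 m/s
Tip speed ratio:
  TSR = v_tip / v_wind = 58.057 / 10.9 = 5.326

5.326


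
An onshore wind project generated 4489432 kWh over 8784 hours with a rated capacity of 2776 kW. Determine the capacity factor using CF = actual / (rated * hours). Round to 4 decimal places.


Capacity factor = actual output / maximum possible output
Maximum possible = rated * hours = 2776 * 8784 = 24384384 kWh
CF = 4489432 / 24384384
CF = 0.1841

0.1841


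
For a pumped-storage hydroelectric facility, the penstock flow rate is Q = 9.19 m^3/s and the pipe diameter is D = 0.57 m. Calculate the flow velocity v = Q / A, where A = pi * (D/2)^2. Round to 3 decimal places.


Compute pipe cross-sectional area:
  A = pi * (D/2)^2 = pi * (0.57/2)^2 = 0.2552 m^2
Calculate velocity:
  v = Q / A = 9.19 / 0.2552
  v = 36.014 m/s

36.014


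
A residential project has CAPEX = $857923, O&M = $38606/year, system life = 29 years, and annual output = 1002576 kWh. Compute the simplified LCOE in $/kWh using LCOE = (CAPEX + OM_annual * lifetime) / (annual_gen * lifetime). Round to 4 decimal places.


Total cost = CAPEX + OM * lifetime = 857923 + 38606 * 29 = 857923 + 1119574 = 1977497
Total generation = annual * lifetime = 1002576 * 29 = 29074704 kWh
LCOE = 1977497 / 29074704
LCOE = 0.0680 $/kWh

0.0680


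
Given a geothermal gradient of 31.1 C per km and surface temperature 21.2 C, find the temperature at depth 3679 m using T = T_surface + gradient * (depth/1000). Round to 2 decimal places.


Convert depth to km: 3679 / 1000 = 3.679 km
Temperature increase = gradient * depth_km = 31.1 * 3.679 = 114.42 C
Temperature at depth = T_surface + delta_T = 21.2 + 114.42
T = 135.62 C

135.62


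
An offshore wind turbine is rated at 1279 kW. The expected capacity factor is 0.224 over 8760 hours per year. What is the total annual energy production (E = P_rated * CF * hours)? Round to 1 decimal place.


Annual energy = rated_kW * capacity_factor * hours_per_year
Given: P_rated = 1279 kW, CF = 0.224, hours = 8760
E = 1279 * 0.224 * 8760
E = 2509705.0 kWh

2509705.0


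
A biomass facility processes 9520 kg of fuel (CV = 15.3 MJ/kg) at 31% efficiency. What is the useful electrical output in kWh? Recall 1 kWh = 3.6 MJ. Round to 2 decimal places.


Total energy = mass * CV = 9520 * 15.3 = 145656.0 MJ
Useful energy = total * eta = 145656.0 * 0.31 = 45153.36 MJ
Convert to kWh: 45153.36 / 3.6
Useful energy = 12542.60 kWh

12542.60


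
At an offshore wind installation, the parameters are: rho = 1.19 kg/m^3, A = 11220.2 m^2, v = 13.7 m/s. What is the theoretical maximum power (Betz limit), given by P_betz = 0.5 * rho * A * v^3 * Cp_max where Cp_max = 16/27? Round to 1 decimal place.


The Betz coefficient Cp_max = 16/27 = 0.5926
v^3 = 13.7^3 = 2571.353
P_betz = 0.5 * rho * A * v^3 * Cp_max
P_betz = 0.5 * 1.19 * 11220.2 * 2571.353 * 0.5926
P_betz = 10172682.4 W

10172682.4
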